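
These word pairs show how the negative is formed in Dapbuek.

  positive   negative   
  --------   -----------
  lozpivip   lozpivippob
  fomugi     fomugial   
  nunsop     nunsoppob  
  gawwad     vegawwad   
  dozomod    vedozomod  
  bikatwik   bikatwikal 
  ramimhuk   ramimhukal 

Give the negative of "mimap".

mimappob

fomugi and lozpivip both have last vowel 'i' yet inflect differently (fomugial, lozpivippob), so the last vowel is not what conditions the rule; the final letter is.
"mimap" ends in -p. The stems ending in -p (lozpivip → lozpivippob, nunsop → nunsoppob) double the final consonant and add -ob.
The other patterns: stems ending in -d add the prefix ve-; stems ending in -i or -k add -al.
So mimap → mimappob.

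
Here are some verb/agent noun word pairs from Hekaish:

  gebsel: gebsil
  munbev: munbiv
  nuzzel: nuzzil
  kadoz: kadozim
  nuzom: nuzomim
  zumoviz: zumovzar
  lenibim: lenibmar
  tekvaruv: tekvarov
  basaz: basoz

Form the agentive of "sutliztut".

kadoz and zumoviz both end in -z yet inflect differently (kadozim, zumovzar), so the final letter is not what conditions the rule; the last vowel is.
"sutliztut" has last vowel 'u'. The one such stem in the data (tekvaruv → tekvarov) changes the last vowel to 'o' (as does basaz), so the same rule applies.
The other patterns: stems whose last vowel is 'e' change the last vowel to 'i'; stems whose last vowel is 'o' add -im; stems whose last vowel is 'i' delete the last vowel and add -ar.
So sutliztut → sutliztot.

sutliztot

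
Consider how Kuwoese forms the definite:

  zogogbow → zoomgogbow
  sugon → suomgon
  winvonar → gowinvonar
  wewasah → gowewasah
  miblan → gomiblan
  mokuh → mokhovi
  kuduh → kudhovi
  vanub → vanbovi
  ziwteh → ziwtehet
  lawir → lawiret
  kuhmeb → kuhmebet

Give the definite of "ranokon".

raomnokon

sugon and miblan both end in -n yet inflect differently (suomgon, gomiblan), so the final letter is not what conditions the rule; the last vowel is.
"ranokon" has last vowel 'o'. The stems whose last vowel is 'o' (zogogbow → zoomgogbow, sugon → suomgon) insert -om- after the first vowel.
The other patterns: stems whose last vowel is 'a' add the prefix go-; stems whose last vowel is 'u' delete the last vowel and add -ovi; stems whose last vowel is 'e' or 'i' add -et.
So ranokon → raomnokon.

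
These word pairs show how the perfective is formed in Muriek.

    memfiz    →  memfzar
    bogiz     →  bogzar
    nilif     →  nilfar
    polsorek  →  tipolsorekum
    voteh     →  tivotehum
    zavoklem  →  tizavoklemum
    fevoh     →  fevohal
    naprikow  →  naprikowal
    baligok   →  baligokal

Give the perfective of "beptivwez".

tibeptivwezum

"beptivwez" has last vowel 'e'. The stems whose last vowel is 'e' (polsorek → tipolsorekum, voteh → tivotehum, zavoklem → tizavoklemum) add ti- … -um around the stem.
The other patterns: stems whose last vowel is 'i' delete the last vowel and add -ar; stems whose last vowel is 'o' add -al.
So beptivwez → tibeptivwezum.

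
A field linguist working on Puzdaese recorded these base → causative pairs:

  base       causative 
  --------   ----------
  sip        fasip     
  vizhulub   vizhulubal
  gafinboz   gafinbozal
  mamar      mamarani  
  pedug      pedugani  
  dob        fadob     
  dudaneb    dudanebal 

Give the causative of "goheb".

gohebani

"goheb" has 2 vowels. The stems with 2 vowels (pedug → pedugani, mamar → mamarani) add -ani.
The other patterns: stems with 1 vowel add the prefix fa-; stems with 3 vowels add -al.
So goheb → gohebani.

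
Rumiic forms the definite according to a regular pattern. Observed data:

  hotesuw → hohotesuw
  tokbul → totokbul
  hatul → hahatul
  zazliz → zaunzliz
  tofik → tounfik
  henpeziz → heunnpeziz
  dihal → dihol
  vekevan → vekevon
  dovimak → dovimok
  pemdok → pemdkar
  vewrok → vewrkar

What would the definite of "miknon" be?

"miknon" has last vowel 'o'. The stems whose last vowel is 'o' (pemdok → pemdkar, vewrok → vewrkar) delete the last vowel and add -ar.
The other patterns: stems whose last vowel is 'u' repeat the first consonant+vowel as a prefix; stems whose last vowel is 'i' insert -un- after the first vowel; stems whose last vowel is 'a' change the last vowel to 'o'.
So miknon → miknnar.

miknnar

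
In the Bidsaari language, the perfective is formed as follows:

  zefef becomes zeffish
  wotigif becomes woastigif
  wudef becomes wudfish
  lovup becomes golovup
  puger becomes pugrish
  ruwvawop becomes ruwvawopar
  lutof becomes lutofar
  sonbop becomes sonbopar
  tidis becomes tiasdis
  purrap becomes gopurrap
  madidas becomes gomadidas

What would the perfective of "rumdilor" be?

"rumdilor" has last vowel 'o'. The stems whose last vowel is 'o' (sonbop → sonbopar, ruwvawop → ruwvawopar, lutof → lutofar) add -ar.
The other patterns: stems whose last vowel is 'i' insert -as- after the first vowel; stems whose last vowel is 'e' delete the last vowel and add -ish; stems whose last vowel is 'a' or 'u' add the prefix go-.
So rumdilor → rumdilorar.

rumdilorar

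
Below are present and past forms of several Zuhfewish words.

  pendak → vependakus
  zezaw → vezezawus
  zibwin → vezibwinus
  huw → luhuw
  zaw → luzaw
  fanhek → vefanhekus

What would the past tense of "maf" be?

zezaw and zaw both end in -w yet inflect differently (vezezawus, luzaw), so the final letter is not what conditions the rule; the number of vowels is.
"maf" has 1 vowel. The stems with 1 vowel (zaw → luzaw, huw → luhuw) add the prefix lu-.
The other pattern: stems with 2 vowels add ve- … -us around the stem.
So maf → lumaf.

lumaf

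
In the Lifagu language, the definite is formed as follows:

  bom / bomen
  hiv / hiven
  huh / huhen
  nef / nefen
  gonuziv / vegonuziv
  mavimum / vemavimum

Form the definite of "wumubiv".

hiv and gonuziv both end in -v yet inflect differently (hiven, vegonuziv), so the final letter is not what conditions the rule; the number of vowels is.
"wumubiv" has 3 vowels. The stems with 3 vowels (gonuziv → vegonuziv, mavimum → vemavimum) add the prefix ve-.
So wumubiv → vewumubiv.

vewumubiv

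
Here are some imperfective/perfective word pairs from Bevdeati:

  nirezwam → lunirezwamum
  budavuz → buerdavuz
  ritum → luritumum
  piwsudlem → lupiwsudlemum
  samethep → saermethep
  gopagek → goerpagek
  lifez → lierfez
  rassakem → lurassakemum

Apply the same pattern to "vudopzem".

luvudopzemum

piwsudlem and lifez both have last vowel 'e' yet inflect differently (lupiwsudlemum, lierfez), so the last vowel is not what conditions the rule; the final letter is.
"vudopzem" ends in -m. The stems ending in -m (piwsudlem → lupiwsudlemum, ritum → luritumum, rassakem → lurassakemum) add lu- … -um around the stem.
So vudopzem → luvudopzemum.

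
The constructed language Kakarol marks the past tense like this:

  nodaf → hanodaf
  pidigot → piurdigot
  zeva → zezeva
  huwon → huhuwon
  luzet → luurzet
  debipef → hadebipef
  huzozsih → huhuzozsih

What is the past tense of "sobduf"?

"sobduf" ends in -f. The stems ending in -f (debipef → hadebipef, nodaf → hanodaf) add the prefix ha-.
So sobduf → hasobduf.

hasobduf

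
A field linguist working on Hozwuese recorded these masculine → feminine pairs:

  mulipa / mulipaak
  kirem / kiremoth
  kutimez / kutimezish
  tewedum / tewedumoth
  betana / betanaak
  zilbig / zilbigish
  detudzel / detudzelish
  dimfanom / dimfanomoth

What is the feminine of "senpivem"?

kirem and kutimez both have last vowel 'e' yet inflect differently (kiremoth, kutimezish), so the last vowel is not what conditions the rule; the final letter is.
"senpivem" ends in -m. The stems ending in -m (kirem → kiremoth, dimfanom → dimfanomoth, tewedum → tewedumoth) add -oth.
So senpivem → senpivemoth.

senpivemoth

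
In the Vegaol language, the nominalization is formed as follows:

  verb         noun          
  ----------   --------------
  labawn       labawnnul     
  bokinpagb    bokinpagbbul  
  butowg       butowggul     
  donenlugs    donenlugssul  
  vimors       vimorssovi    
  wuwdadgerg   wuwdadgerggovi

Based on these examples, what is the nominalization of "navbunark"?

"navbunark" has second-to-last letter 'r'. The stems whose second-to-last letter is 'r' (wuwdadgerg → wuwdadgerggovi, vimors → vimorssovi) double the final consonant and add -ovi.
The other pattern: stems whose second-to-last letter is 'g' or 'w' double the final consonant and add -ul.
So navbunark → navbunarkkovi.

navbunarkkovi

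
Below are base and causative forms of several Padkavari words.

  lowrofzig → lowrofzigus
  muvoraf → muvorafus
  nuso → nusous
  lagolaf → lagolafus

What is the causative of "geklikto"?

gekliktous

Every pair shown (lowrofzig → lowrofzigus, muvoraf → muvorafus, nuso → nusous, …) follows the same rule: add -us.
So geklikto → gekliktous.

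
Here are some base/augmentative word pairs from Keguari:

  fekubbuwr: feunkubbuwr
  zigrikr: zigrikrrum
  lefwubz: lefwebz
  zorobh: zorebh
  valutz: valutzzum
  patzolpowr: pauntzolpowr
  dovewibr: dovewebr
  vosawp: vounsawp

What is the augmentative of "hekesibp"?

patzolpowr and dovewibr both end in -r yet inflect differently (pauntzolpowr, dovewebr), so the final letter is not what conditions the rule; the second-to-last letter is.
"hekesibp" has second-to-last letter 'b'. The stems whose second-to-last letter is 'b' (zorobh → zorebh, lefwubz → lefwebz, dovewibr → dovewebr) change the last vowel to 'e'.
So hekesibp → hekesebp.

hekesebp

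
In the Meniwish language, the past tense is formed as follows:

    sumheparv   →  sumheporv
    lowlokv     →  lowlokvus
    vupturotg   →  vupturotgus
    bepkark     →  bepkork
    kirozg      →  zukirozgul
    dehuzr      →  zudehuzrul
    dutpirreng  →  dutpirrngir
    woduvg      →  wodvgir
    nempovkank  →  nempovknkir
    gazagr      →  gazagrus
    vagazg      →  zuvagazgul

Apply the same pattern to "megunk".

megnkir

bepkark and nempovkank both end in -k yet inflect differently (bepkork, nempovknkir), so the final letter is not what conditions the rule; the second-to-last letter is.
"megunk" has second-to-last letter 'n'. The stems whose second-to-last letter is 'n' (nempovkank → nempovknkir, dutpirreng → dutpirrngir) delete the last vowel and add -ir.
The other patterns: stems whose second-to-last letter is 'r' change the last vowel to 'o'; stems whose second-to-last letter is 'z' add zu- … -ul around the stem; stems whose second-to-last letter is 'g', 'k' or 't' add -us.
So megunk → megnkir.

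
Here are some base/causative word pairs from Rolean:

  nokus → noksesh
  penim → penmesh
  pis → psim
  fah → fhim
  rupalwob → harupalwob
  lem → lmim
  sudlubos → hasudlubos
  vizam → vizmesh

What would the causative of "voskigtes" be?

pis and nokus both end in -s yet inflect differently (psim, noksesh), so the final letter is not what conditions the rule; the number of vowels is.
"voskigtes" has 3 vowels. The stems with 3 vowels (sudlubos → hasudlubos, rupalwob → harupalwob) add the prefix ha-.
The other patterns: stems with 1 vowel delete the last vowel and add -im; stems with 2 vowels delete the last vowel and add -esh.
So voskigtes → havoskigtes.

havoskigtes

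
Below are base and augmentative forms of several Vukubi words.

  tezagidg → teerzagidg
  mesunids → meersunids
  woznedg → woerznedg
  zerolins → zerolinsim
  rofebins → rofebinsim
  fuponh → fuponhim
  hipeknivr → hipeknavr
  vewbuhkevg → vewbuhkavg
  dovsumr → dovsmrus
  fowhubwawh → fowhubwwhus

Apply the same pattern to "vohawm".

mesunids and zerolins both end in -s yet inflect differently (meersunids, zerolinsim), so the final letter is not what conditions the rule; the second-to-last letter is.
"vohawm" has second-to-last letter 'w'. The one such stem in the data (fowhubwawh → fowhubwwhus) deletes the last vowel and adds -us (as does dovsumr), so the same rule applies.
So vohawm → vohwmus.

vohwmus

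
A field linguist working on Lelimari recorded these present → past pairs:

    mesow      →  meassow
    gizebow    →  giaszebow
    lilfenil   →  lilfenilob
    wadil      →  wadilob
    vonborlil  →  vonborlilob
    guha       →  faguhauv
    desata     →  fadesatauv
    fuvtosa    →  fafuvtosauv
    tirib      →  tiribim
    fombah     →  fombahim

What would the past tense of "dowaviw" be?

doaswaviw

lilfenil and tirib both have last vowel 'i' yet inflect differently (lilfenilob, tiribim), so the last vowel is not what conditions the rule; the final letter is.
"dowaviw" ends in -w. The stems ending in -w (mesow → meassow, gizebow → giaszebow) insert -as- after the first vowel.
The other patterns: stems ending in -l add -ob; stems ending in -a add fa- … -uv around the stem; stems ending in -b or -h add -im.
So dowaviw → doaswaviw.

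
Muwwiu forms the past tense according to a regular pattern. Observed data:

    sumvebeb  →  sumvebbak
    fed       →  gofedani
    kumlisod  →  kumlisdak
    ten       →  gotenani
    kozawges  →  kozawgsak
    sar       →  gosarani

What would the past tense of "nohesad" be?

nohesdak

"nohesad" has 3 vowels. The stems with 3 vowels (kozawges → kozawgsak, sumvebeb → sumvebbak, kumlisod → kumlisdak) delete the last vowel and add -ak.
So nohesad → nohesdak.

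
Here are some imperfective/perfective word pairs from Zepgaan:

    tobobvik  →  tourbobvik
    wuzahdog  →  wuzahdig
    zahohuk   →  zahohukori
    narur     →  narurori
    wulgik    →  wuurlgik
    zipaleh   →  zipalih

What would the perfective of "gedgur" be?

gedgurori

tobobvik and zahohuk both end in -k yet inflect differently (tourbobvik, zahohukori), so the final letter is not what conditions the rule; the last vowel is.
"gedgur" has last vowel 'u'. The stems whose last vowel is 'u' (narur → narurori, zahohuk → zahohukori) add -ori.
The other patterns: stems whose last vowel is 'i' insert -ur- after the first vowel; stems whose last vowel is 'e' or 'o' change the last vowel to 'i'.
So gedgur → gedgurori.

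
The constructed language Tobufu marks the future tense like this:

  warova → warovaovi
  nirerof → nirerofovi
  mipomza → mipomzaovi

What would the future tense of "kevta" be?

kevtaovi

Every pair shown (warova → warovaovi, nirerof → nirerofovi, mipomza → mipomzaovi) follows the same rule: add -ovi.
So kevta → kevtaovi.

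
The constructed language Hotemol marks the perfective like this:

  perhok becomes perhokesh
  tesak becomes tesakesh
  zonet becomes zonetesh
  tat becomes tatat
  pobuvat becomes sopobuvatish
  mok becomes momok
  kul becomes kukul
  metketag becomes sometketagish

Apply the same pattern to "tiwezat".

sotiwezatish

mok and perhok both end in -k yet inflect differently (momok, perhokesh), so the final letter is not what conditions the rule; the number of vowels is.
"tiwezat" has 3 vowels. The stems with 3 vowels (pobuvat → sopobuvatish, metketag → sometketagish) add so- … -ish around the stem.
So tiwezat → sotiwezatish.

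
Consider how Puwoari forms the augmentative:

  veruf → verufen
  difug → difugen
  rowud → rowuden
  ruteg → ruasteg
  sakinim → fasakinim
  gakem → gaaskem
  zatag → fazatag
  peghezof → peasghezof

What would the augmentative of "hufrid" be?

ruteg and difug both end in -g yet inflect differently (ruasteg, difugen), so the final letter is not what conditions the rule; the last vowel is.
"hufrid" has last vowel 'i'. The one such stem in the data (sakinim → fasakinim) adds the prefix fa-, so the same rule applies.
So hufrid → fahufrid.

fahufrid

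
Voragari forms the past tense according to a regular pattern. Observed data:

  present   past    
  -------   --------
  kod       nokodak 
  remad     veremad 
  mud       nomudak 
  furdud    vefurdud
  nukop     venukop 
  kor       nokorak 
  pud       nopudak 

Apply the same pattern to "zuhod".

vezuhod

pud and remad both end in -d yet inflect differently (nopudak, veremad), so the final letter is not what conditions the rule; the number of vowels is.
"zuhod" has 2 vowels. The stems with 2 vowels (remad → veremad, furdud → vefurdud, nukop → venukop) add the prefix ve-.
So zuhod → vezuhod.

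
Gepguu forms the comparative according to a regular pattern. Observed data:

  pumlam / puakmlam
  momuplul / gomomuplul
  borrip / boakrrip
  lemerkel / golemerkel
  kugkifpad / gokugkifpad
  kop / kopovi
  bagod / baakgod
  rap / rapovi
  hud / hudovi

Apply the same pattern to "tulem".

hud and bagod both end in -d yet inflect differently (hudovi, baakgod), so the final letter is not what conditions the rule; the number of vowels is.
"tulem" has 2 vowels. The stems with 2 vowels (bagod → baakgod, pumlam → puakmlam, borrip → boakrrip) insert -ak- after the first vowel.
The other patterns: stems with 1 vowel add -ovi; stems with 3 vowels add the prefix go-.
So tulem → tuaklem.

tuaklem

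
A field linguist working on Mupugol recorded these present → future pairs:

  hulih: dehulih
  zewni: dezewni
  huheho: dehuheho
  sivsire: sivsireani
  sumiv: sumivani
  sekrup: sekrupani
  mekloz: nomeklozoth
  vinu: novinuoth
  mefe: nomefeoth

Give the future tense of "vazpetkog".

sivsire and mefe both end in -e yet inflect differently (sivsireani, nomefeoth), so the final letter is not what conditions the rule; the first letter is.
"vazpetkog" begins with v-. The one such stem in the data (vinu → novinuoth) adds no- … -oth around the stem, so the same rule applies.
So vazpetkog → novazpetkogoth.

novazpetkogoth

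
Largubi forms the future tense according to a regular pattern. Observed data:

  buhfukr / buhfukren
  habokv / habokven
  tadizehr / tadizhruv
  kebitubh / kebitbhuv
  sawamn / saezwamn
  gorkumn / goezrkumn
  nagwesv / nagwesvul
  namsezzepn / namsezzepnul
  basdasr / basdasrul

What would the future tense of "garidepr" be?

"garidepr" has second-to-last letter 'p'. The one such stem in the data (namsezzepn → namsezzepnul) adds -ul, so the same rule applies.
The other patterns: stems whose second-to-last letter is 'k' add -en; stems whose second-to-last letter is 'b' or 'h' delete the last vowel and add -uv; stems whose second-to-last letter is 'm' insert -ez- after the first vowel.
So garidepr → garideprul.

garideprul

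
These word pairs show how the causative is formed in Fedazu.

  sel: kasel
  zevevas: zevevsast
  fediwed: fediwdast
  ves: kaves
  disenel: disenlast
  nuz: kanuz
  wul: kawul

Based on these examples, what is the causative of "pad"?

kapad

"pad" has 1 vowel. The stems with 1 vowel (wul → kawul, ves → kaves, sel → kasel) add the prefix ka-.
So pad → kapad.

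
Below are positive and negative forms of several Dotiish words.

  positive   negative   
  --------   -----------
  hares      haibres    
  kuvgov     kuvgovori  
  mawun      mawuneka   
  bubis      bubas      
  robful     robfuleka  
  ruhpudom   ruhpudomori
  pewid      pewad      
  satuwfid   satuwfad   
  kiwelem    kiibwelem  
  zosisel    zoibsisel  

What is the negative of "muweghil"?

muweghal

bubis and hares both end in -s yet inflect differently (bubas, haibres), so the final letter is not what conditions the rule; the last vowel is.
"muweghil" has last vowel 'i'. The stems whose last vowel is 'i' (bubis → bubas, satuwfid → satuwfad, pewid → pewad) change the last vowel to 'a'.
The other patterns: stems whose last vowel is 'o' add -ori; stems whose last vowel is 'e' insert -ib- after the first vowel; stems whose last vowel is 'u' add -eka.
So muweghil → muweghal.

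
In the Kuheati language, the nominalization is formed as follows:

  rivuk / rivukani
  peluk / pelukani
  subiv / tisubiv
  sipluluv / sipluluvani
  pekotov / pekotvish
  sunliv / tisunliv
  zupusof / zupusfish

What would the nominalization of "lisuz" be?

lisuzani

sipluluv and subiv both end in -v yet inflect differently (sipluluvani, tisubiv), so the final letter is not what conditions the rule; the last vowel is.
"lisuz" has last vowel 'u'. The stems whose last vowel is 'u' (sipluluv → sipluluvani, rivuk → rivukani, peluk → pelukani) add -ani.
The other patterns: stems whose last vowel is 'i' add the prefix ti-; stems whose last vowel is 'o' delete the last vowel and add -ish.
So lisuz → lisuzani.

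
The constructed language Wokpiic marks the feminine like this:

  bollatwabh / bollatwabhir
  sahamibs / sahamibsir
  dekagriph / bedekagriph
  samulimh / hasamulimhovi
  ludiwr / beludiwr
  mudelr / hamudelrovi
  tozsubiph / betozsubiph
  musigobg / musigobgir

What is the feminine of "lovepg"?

"lovepg" has second-to-last letter 'p'. The stems whose second-to-last letter is 'p' (dekagriph → bedekagriph, tozsubiph → betozsubiph) add the prefix be-.
The other patterns: stems whose second-to-last letter is 'b' add -ir; stems whose second-to-last letter is 'l' or 'm' add ha- … -ovi around the stem.
So lovepg → belovepg.

belovepg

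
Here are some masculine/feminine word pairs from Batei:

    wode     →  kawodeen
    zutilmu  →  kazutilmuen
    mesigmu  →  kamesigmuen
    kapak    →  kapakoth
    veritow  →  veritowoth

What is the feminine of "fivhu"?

"fivhu" ends in a vowel. The stems ending in a vowel (wode → kawodeen, zutilmu → kazutilmuen, mesigmu → kamesigmuen) add ka- … -en around the stem.
So fivhu → kafivhuen.

kafivhuen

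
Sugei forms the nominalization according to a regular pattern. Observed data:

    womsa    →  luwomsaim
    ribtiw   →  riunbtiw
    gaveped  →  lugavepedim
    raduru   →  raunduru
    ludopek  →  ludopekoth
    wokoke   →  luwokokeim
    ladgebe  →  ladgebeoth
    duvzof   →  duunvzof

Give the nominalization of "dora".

ladgebe and wokoke both end in -e yet inflect differently (ladgebeoth, luwokokeim), so the final letter is not what conditions the rule; the first letter is.
"dora" begins with d-. The one such stem in the data (duvzof → duunvzof) inserts -un- after the first vowel (as do raduru, ribtiw), so the same rule applies.
The other patterns: stems beginning with l- add -oth; stems beginning with g- or w- add lu- … -im around the stem.
So dora → dounra.

dounra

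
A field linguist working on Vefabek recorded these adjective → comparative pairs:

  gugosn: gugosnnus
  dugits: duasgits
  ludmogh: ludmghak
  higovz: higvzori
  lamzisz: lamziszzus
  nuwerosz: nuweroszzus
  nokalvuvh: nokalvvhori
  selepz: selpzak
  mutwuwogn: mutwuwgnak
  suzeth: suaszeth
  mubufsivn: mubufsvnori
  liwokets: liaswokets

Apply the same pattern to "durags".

durgsak

nuwerosz and higovz both end in -z yet inflect differently (nuweroszzus, higvzori), so the final letter is not what conditions the rule; the second-to-last letter is.
"durags" has second-to-last letter 'g'. The stems whose second-to-last letter is 'g' (mutwuwogn → mutwuwgnak, ludmogh → ludmghak) delete the last vowel and add -ak.
The other patterns: stems whose second-to-last letter is 's' double the final consonant and add -us; stems whose second-to-last letter is 'v' delete the last vowel and add -ori; stems whose second-to-last letter is 't' insert -as- after the first vowel.
So durags → durgsak.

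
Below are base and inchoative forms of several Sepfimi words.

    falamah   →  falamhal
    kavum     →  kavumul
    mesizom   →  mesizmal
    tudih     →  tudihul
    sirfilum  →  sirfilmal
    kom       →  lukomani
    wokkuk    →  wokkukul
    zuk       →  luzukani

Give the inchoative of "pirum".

pirumul

"pirum" has 2 vowels. The stems with 2 vowels (wokkuk → wokkukul, kavum → kavumul, tudih → tudihul) add -ul.
The other patterns: stems with 1 vowel add lu- … -ani around the stem; stems with 3 vowels delete the last vowel and add -al.
So pirum → pirumul.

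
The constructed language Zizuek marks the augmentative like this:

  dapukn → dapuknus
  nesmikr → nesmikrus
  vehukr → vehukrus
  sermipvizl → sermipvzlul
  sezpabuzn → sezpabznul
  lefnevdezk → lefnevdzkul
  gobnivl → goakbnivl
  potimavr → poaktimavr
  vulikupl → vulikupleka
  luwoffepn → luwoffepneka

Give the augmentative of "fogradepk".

fogradepkeka

"fogradepk" has second-to-last letter 'p'. The stems whose second-to-last letter is 'p' (vulikupl → vulikupleka, luwoffepn → luwoffepneka) add -eka.
So fogradepk → fogradepkeka.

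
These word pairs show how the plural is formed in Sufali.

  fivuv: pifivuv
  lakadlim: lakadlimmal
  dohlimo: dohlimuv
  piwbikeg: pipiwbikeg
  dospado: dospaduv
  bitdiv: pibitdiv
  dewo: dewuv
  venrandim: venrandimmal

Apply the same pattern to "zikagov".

pizikagov

lakadlim and bitdiv both have last vowel 'i' yet inflect differently (lakadlimmal, pibitdiv), so the last vowel is not what conditions the rule; the final letter is.
"zikagov" ends in -v. The stems ending in -v (bitdiv → pibitdiv, fivuv → pifivuv) add the prefix pi-.
The other patterns: stems ending in -m double the final consonant and add -al; stems ending in -o drop the final letter and add -uv.
So zikagov → pizikagov.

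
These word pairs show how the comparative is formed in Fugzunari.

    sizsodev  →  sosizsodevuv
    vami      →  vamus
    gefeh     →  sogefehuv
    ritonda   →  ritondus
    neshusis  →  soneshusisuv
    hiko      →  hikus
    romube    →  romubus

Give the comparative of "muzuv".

neshusis and vami both have last vowel 'i' yet inflect differently (soneshusisuv, vamus), so the last vowel is not what conditions the rule; whether the stem ends in a vowel or a consonant is.
"muzuv" ends in a consonant. The stems ending in a consonant (gefeh → sogefehuv, sizsodev → sosizsodevuv, neshusis → soneshusisuv) add so- … -uv around the stem.
The other pattern: stems ending in a vowel drop the final letter and add -us.
So muzuv → somuzuvuv.

somuzuvuv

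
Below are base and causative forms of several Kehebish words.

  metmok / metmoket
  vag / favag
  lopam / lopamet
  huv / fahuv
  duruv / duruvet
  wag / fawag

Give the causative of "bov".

duruv and huv both end in -v yet inflect differently (duruvet, fahuv), so the final letter is not what conditions the rule; the number of vowels is.
"bov" has 1 vowel. The stems with 1 vowel (huv → fahuv, wag → fawag, vag → favag) add the prefix fa-.
So bov → fabov.

fabov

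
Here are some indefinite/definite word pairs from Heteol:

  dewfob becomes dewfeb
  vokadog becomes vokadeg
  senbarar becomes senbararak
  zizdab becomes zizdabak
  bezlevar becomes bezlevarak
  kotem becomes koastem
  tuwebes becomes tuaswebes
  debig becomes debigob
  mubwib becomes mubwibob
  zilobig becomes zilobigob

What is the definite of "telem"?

dewfob and zizdab both end in -b yet inflect differently (dewfeb, zizdabak), so the final letter is not what conditions the rule; the last vowel is.
"telem" has last vowel 'e'. The stems whose last vowel is 'e' (kotem → koastem, tuwebes → tuaswebes) insert -as- after the first vowel.
The other patterns: stems whose last vowel is 'o' change the last vowel to 'e'; stems whose last vowel is 'a' add -ak; stems whose last vowel is 'i' add -ob.
So telem → teaslem.

teaslem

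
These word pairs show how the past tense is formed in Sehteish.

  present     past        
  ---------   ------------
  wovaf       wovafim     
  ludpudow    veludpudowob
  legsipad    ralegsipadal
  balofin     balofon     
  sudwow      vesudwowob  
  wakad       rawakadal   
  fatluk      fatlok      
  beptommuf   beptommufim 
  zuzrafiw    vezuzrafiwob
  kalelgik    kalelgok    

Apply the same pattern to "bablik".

"bablik" ends in -k. The stems ending in -k (fatluk → fatlok, kalelgik → kalelgok) change the last vowel to 'o'.
The other patterns: stems ending in -f add -im; stems ending in -w add ve- … -ob around the stem; stems ending in -d add ra- … -al around the stem.
So bablik → bablok.

bablok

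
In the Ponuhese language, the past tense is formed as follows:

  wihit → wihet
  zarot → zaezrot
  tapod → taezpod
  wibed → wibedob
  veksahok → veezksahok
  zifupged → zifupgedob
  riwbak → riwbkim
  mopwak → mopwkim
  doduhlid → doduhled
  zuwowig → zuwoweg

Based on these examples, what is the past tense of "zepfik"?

zepfek

wibed and tapod both end in -d yet inflect differently (wibedob, taezpod), so the final letter is not what conditions the rule; the last vowel is.
"zepfik" has last vowel 'i'. The stems whose last vowel is 'i' (wihit → wihet, doduhlid → doduhled, zuwowig → zuwoweg) change the last vowel to 'e'.
The other patterns: stems whose last vowel is 'a' delete the last vowel and add -im; stems whose last vowel is 'e' add -ob; stems whose last vowel is 'o' insert -ez- after the first vowel.
So zepfik → zepfek.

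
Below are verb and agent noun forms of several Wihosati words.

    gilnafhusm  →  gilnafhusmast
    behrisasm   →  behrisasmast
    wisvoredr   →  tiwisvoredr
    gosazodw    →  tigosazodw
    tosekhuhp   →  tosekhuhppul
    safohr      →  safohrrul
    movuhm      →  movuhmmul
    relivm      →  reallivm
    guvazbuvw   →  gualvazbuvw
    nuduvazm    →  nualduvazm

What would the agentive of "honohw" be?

"honohw" has second-to-last letter 'h'. The stems whose second-to-last letter is 'h' (tosekhuhp → tosekhuhppul, safohr → safohrrul, movuhm → movuhmmul) double the final consonant and add -ul.
The other patterns: stems whose second-to-last letter is 's' add -ast; stems whose second-to-last letter is 'd' add the prefix ti-; stems whose second-to-last letter is 'v' or 'z' insert -al- after the first vowel.
So honohw → honohwwul.

honohwwul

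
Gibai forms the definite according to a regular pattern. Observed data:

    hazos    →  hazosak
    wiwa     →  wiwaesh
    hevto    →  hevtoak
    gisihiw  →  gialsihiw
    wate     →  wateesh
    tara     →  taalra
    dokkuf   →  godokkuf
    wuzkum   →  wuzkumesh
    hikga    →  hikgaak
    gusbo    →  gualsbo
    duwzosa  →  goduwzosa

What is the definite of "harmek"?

harmekak

wiwa and duwzosa both end in -a yet inflect differently (wiwaesh, goduwzosa), so the final letter is not what conditions the rule; the first letter is.
"harmek" begins with h-. The stems beginning with h- (hevto → hevtoak, hazos → hazosak, hikga → hikgaak) add -ak.
The other patterns: stems beginning with w- add -esh; stems beginning with d- add the prefix go-; stems beginning with g- or t- insert -al- after the first vowel.
So harmek → harmekak.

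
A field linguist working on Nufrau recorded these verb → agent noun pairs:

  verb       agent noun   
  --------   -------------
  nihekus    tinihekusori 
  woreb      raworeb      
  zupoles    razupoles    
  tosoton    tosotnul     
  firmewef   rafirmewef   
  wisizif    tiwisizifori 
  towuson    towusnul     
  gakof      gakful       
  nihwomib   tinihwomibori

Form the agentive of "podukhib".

tipodukhibori

"podukhib" has last vowel 'i'. The stems whose last vowel is 'i' (wisizif → tiwisizifori, nihwomib → tinihwomibori) add ti- … -ori around the stem.
The other patterns: stems whose last vowel is 'e' add the prefix ra-; stems whose last vowel is 'o' delete the last vowel and add -ul.
So podukhib → tipodukhibori.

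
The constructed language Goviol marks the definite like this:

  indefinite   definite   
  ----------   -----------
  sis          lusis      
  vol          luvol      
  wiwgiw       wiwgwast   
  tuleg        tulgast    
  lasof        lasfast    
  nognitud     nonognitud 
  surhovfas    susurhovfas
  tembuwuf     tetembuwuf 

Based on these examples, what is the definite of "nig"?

sis and surhovfas both end in -s yet inflect differently (lusis, susurhovfas), so the final letter is not what conditions the rule; the number of vowels is.
"nig" has 1 vowel. The stems with 1 vowel (sis → lusis, vol → luvol) add the prefix lu-.
The other patterns: stems with 2 vowels delete the last vowel and add -ast; stems with 3 vowels repeat the first consonant+vowel as a prefix.
So nig → lunig.

lunig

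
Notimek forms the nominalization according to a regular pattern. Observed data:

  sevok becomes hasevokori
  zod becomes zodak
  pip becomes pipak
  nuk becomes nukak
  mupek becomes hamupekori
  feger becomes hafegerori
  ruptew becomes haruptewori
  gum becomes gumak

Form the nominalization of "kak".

nuk and mupek both end in -k yet inflect differently (nukak, hamupekori), so the final letter is not what conditions the rule; the number of vowels is.
"kak" has 1 vowel. The stems with 1 vowel (nuk → nukak, gum → gumak, zod → zodak) add -ak.
The other pattern: stems with 2 vowels add ha- … -ori around the stem.
So kak → kakak.

kakak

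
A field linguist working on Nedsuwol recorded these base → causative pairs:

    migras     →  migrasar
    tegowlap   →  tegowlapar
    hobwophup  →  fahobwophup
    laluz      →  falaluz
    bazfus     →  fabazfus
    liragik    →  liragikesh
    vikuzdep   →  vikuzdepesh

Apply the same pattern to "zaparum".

fazaparum

tegowlap and hobwophup both end in -p yet inflect differently (tegowlapar, fahobwophup), so the final letter is not what conditions the rule; the last vowel is.
"zaparum" has last vowel 'u'. The stems whose last vowel is 'u' (hobwophup → fahobwophup, laluz → falaluz, bazfus → fabazfus) add the prefix fa-.
So zaparum → fazaparum.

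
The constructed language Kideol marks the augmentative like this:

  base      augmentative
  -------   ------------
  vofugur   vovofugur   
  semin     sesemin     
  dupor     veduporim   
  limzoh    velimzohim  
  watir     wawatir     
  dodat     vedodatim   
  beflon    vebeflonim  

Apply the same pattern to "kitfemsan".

vekitfemsanim

"kitfemsan" has last vowel 'a'. The one such stem in the data (dodat → vedodatim) adds ve- … -im around the stem, so the same rule applies.
The other pattern: stems whose last vowel is 'i' or 'u' repeat the first consonant+vowel as a prefix.
So kitfemsan → vekitfemsanim.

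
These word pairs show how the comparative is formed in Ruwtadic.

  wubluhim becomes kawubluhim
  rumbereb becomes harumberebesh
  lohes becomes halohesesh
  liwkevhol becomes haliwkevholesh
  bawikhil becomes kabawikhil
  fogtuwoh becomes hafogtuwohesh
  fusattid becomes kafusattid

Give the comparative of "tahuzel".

hatahuzelesh

bawikhil and liwkevhol both end in -l yet inflect differently (kabawikhil, haliwkevholesh), so the final letter is not what conditions the rule; the last vowel is.
"tahuzel" has last vowel 'e'. The stems whose last vowel is 'e' (rumbereb → harumberebesh, lohes → halohesesh) add ha- … -esh around the stem.
The other pattern: stems whose last vowel is 'i' add the prefix ka-.
So tahuzel → hatahuzelesh.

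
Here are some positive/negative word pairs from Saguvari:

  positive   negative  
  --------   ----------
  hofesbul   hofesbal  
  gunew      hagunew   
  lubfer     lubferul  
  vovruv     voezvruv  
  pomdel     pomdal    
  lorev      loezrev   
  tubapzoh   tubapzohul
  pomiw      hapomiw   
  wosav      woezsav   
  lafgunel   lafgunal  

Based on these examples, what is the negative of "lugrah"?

lugrahul

"lugrah" ends in -h. The one such stem in the data (tubapzoh → tubapzohul) adds -ul, so the same rule applies.
The other patterns: stems ending in -w add the prefix ha-; stems ending in -l change the last vowel to 'a'; stems ending in -v insert -ez- after the first vowel.
So lugrah → lugrahul.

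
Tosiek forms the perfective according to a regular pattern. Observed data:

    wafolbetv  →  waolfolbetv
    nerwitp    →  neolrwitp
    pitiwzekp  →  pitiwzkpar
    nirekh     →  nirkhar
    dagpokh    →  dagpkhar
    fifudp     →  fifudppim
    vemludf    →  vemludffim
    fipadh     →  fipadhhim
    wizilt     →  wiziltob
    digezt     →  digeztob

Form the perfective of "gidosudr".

nerwitp and pitiwzekp both end in -p yet inflect differently (neolrwitp, pitiwzkpar), so the final letter is not what conditions the rule; the second-to-last letter is.
"gidosudr" has second-to-last letter 'd'. The stems whose second-to-last letter is 'd' (fifudp → fifudppim, vemludf → vemludffim, fipadh → fipadhhim) double the final consonant and add -im.
The other patterns: stems whose second-to-last letter is 't' insert -ol- after the first vowel; stems whose second-to-last letter is 'k' delete the last vowel and add -ar; stems whose second-to-last letter is 'l' or 'z' add -ob.
So gidosudr → gidosudrrim.

gidosudrrim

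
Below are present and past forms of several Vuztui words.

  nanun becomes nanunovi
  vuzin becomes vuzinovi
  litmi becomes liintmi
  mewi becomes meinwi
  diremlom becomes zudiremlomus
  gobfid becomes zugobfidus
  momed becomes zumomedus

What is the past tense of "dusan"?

dusanovi

vuzin and litmi both have last vowel 'i' yet inflect differently (vuzinovi, liintmi), so the last vowel is not what conditions the rule; the final letter is.
"dusan" ends in -n. The stems ending in -n (nanun → nanunovi, vuzin → vuzinovi) add -ovi.
So dusan → dusanovi.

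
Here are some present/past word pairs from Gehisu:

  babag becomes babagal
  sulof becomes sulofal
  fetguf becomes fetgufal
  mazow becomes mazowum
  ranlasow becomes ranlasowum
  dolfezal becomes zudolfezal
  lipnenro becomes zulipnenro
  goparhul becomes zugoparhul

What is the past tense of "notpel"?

zunotpel

sulof and mazow both have last vowel 'o' yet inflect differently (sulofal, mazowum), so the last vowel is not what conditions the rule; the final letter is.
"notpel" ends in -l. The stems ending in -l (dolfezal → zudolfezal, goparhul → zugoparhul) add the prefix zu-.
The other patterns: stems ending in -f or -g add -al; stems ending in -w add -um.
So notpel → zunotpel.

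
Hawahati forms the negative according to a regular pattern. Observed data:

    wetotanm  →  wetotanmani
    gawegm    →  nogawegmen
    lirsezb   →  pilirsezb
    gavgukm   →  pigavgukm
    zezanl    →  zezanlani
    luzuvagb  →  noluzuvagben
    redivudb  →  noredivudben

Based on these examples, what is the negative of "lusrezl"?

wetotanm and gawegm both end in -m yet inflect differently (wetotanmani, nogawegmen), so the final letter is not what conditions the rule; the second-to-last letter is.
"lusrezl" has second-to-last letter 'z'. The one such stem in the data (lirsezb → pilirsezb) adds the prefix pi-, so the same rule applies.
The other patterns: stems whose second-to-last letter is 'n' add -ani; stems whose second-to-last letter is 'd' or 'g' add no- … -en around the stem.
So lusrezl → pilusrezl.

pilusrezl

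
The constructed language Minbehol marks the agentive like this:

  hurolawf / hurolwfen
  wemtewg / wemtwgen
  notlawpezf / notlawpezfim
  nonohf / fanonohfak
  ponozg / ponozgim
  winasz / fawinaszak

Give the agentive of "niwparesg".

notlawpezf and hurolawf both end in -f yet inflect differently (notlawpezfim, hurolwfen), so the final letter is not what conditions the rule; the second-to-last letter is.
"niwparesg" has second-to-last letter 's'. The one such stem in the data (winasz → fawinaszak) adds fa- … -ak around the stem, so the same rule applies.
The other patterns: stems whose second-to-last letter is 'z' add -im; stems whose second-to-last letter is 'w' delete the last vowel and add -en.
So niwparesg → faniwparesgak.

faniwparesgak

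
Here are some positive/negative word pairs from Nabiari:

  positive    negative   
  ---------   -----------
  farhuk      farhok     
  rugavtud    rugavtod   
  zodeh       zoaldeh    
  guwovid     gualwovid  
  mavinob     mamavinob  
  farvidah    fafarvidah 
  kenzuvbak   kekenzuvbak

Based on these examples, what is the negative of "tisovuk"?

"tisovuk" has last vowel 'u'. The stems whose last vowel is 'u' (farhuk → farhok, rugavtud → rugavtod) change the last vowel to 'o'.
The other patterns: stems whose last vowel is 'e' or 'i' insert -al- after the first vowel; stems whose last vowel is 'a' or 'o' repeat the first consonant+vowel as a prefix.
So tisovuk → tisovok.

tisovok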